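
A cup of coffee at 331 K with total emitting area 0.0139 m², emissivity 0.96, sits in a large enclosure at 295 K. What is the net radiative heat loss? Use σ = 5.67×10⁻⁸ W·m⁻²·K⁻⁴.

Q ≈ 3.35 W

Q = εσA(T⁴ − T_s⁴). T⁴ − T_s⁴ = (331)⁴ − (295)⁴ = 1.20×10^10 − 7.57×10^9 = 4.43×10^9 K⁴.
Q = 0.96 × 5.67×10⁻⁸ × 0.0139 × 4.43×10^9 = 3.35 W.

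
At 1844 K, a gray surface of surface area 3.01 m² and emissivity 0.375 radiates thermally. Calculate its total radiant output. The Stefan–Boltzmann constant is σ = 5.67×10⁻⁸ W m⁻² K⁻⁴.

P ≈ 7.40×10^5 W

P = εσAT⁴ = 0.375 × 5.67×10⁻⁸ × 3.01 × (1844)⁴ = 0.375 × 5.67×10⁻⁸ × 3.01 × 1.16×10^13.
P = 7.40×10^5 W.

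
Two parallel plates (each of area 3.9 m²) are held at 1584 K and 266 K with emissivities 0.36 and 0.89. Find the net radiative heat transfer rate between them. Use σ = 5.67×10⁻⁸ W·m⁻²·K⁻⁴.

Q ≈ 4.79×10^5 W

For two large parallel gray plates, q = σ(T₁⁴ − T₂⁴) / (1/ε₁ + 1/ε₂ − 1).
1/ε₁ + 1/ε₂ − 1 = 1/0.36 + 1/0.89 − 1 = 2.901.
T₁⁴ − T₂⁴ = 6.30×10^12 − 5.01×10^9 = 6.29×10^12 K⁴.
q = 5.67×10⁻⁸ × 6.29×10^12 / 2.901 = 1.23×10^5 W/m².
Q = q·A = 1.23×10^5 × 3.9 = 4.79×10^5 W.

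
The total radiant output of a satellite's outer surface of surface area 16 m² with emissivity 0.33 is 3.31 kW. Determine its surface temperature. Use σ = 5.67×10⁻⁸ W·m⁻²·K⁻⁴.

T ≈ 324 K

From P = εσAT⁴, T = (P / εσA)^(1/4) = (3310 / (0.33 × 5.67×10⁻⁸ × 16.0))^(1/4).
T = (1.11×10^10)^(1/4) = 324 K.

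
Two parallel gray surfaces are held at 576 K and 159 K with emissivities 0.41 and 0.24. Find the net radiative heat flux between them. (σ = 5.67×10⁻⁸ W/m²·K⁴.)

q ≈ 1110 W/m²

For two large parallel gray plates, q = σ(T₁⁴ − T₂⁴) / (1/ε₁ + 1/ε₂ − 1).
1/ε₁ + 1/ε₂ − 1 = 1/0.41 + 1/0.24 − 1 = 5.606.
T₁⁴ − T₂⁴ = 1.10×10^11 − 6.39×10^8 = 1.09×10^11 K⁴.
q = 5.67×10⁻⁸ × 1.09×10^11 / 5.606 = 1110 W/m².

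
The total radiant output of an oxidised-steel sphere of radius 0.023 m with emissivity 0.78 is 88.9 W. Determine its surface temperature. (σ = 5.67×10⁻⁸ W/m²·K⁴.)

T ≈ 742 K

A = 4πr² = 4π × (0.023)² = 6.65×10^-3 m².
From P = εσAT⁴, T = (P / εσA)^(1/4) = (88.9 / (0.78 × 5.67×10⁻⁸ × 6.65×10^-3))^(1/4).
T = (3.02×10^11)^(1/4) = 742 K.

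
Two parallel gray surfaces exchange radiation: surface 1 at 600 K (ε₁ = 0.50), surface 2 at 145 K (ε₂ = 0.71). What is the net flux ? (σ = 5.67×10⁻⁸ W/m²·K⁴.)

For two large parallel gray plates, q = σ(T₁⁴ − T₂⁴) / (1/ε₁ + 1/ε₂ − 1).
1/ε₁ + 1/ε₂ − 1 = 1/0.50 + 1/0.71 − 1 = 2.408.
T₁⁴ − T₂⁴ = 1.30×10^11 − 4.42×10^8 = 1.29×10^11 K⁴.
q = 5.67×10⁻⁸ × 1.29×10^11 / 2.408 = 3040 W/m².

q ≈ 3040 W/m²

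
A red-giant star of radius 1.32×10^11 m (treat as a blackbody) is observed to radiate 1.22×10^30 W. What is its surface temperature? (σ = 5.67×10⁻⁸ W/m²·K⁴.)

A = 4πr² = 4π × (1.32×10^11)² = 2.19×10^23 m².
From P = σAT⁴, T = (P / σA)^(1/4) = (1.22×10^30 / (5.67×10⁻⁸ × 2.19×10^23))^(1/4).
T = (9.83×10^13)^(1/4) = 3150 K.

T ≈ 3150 K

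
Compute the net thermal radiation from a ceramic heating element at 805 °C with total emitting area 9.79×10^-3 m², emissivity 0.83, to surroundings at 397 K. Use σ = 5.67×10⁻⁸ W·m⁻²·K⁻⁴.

Convert: 805 °C = 1078 K.
Q = εσA(T⁴ − T_s⁴). T⁴ − T_s⁴ = (1078)⁴ − (397)⁴ = 1.35×10^12 − 2.48×10^10 = 1.33×10^12 K⁴.
Q = 0.83 × 5.67×10⁻⁸ × 9.79×10^-3 × 1.33×10^12 = 611 W.

Q ≈ 611 W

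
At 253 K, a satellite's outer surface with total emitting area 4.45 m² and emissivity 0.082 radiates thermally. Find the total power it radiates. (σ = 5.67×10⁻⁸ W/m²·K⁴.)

Stefan–Boltzmann: P = εσAT⁴ = 0.082 × 5.67×10⁻⁸ × 4.45 × (253)⁴ = 0.082 × 5.67×10⁻⁸ × 4.45 × 4.10×10^9.
P = 84.8 W.

P ≈ 84.8 W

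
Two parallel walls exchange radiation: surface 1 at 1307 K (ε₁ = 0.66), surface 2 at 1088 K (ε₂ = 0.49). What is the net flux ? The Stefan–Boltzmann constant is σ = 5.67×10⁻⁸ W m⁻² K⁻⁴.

q ≈ 33600 W/m²

For two large parallel gray plates, q = σ(T₁⁴ − T₂⁴) / (1/ε₁ + 1/ε₂ − 1).
1/ε₁ + 1/ε₂ − 1 = 1/0.66 + 1/0.49 − 1 = 2.556.
T₁⁴ − T₂⁴ = 2.92×10^12 − 1.40×10^12 = 1.52×10^12 K⁴.
q = 5.67×10⁻⁸ × 1.52×10^12 / 2.556 = 33600 W/m².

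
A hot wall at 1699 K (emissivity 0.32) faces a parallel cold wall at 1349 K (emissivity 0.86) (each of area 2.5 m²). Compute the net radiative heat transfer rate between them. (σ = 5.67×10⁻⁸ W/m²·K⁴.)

Q ≈ 2.16×10^5 W

For two large parallel gray plates, q = σ(T₁⁴ − T₂⁴) / (1/ε₁ + 1/ε₂ − 1).
1/ε₁ + 1/ε₂ − 1 = 1/0.32 + 1/0.86 − 1 = 3.288.
T₁⁴ − T₂⁴ = 8.33×10^12 − 3.31×10^12 = 5.02×10^12 K⁴.
q = 5.67×10⁻⁸ × 5.02×10^12 / 3.288 = 86600 W/m².
Q = q·A = 86600 × 2.5 = 2.16×10^5 W.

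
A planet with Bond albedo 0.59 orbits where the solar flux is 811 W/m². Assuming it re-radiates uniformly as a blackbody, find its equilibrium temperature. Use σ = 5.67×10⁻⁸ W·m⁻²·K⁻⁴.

Power absorbed = (1−a)S·πR²; power emitted = 4πR²σT⁴. Equating and cancelling πR²:
T = ((1−a)S / 4σ)^(1/4) = (333 / (4 × 5.67×10⁻⁸))^(1/4) = (1.47×10^9)^(1/4).
T = 196 K.

T ≈ 196 K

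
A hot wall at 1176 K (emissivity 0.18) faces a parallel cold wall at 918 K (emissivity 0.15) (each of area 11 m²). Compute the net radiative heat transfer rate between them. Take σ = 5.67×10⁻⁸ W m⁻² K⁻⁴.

Q ≈ 66800 W

For two large parallel gray plates, q = σ(T₁⁴ − T₂⁴) / (1/ε₁ + 1/ε₂ − 1).
1/ε₁ + 1/ε₂ − 1 = 1/0.18 + 1/0.15 − 1 = 11.22.
T₁⁴ − T₂⁴ = 1.91×10^12 − 7.10×10^11 = 1.20×10^12 K⁴.
q = 5.67×10⁻⁸ × 1.20×10^12 / 11.22 = 6080 W/m².
Q = q·A = 6080 × 11 = 66800 W.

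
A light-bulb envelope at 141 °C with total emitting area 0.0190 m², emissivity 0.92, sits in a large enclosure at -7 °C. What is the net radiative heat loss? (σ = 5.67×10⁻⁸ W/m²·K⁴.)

Convert: 141 °C = 414 K; -7 °C = 266 K.
Q = εσA(T⁴ − T_s⁴). T⁴ − T_s⁴ = (414)⁴ − (266)⁴ = 2.94×10^10 − 5.01×10^9 = 2.44×10^10 K⁴.
Q = 0.92 × 5.67×10⁻⁸ × 0.0190 × 2.44×10^10 = 24.2 W.

Q ≈ 24.2 W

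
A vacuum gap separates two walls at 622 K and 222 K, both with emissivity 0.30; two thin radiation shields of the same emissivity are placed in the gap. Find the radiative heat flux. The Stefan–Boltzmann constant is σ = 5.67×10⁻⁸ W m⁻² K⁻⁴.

Each of the 3 gaps contributes resistance (2/ε − 1) = 2/0.30 − 1 = 5.667; total = 17.00.
q = σ(T₁⁴ − T₂⁴) / 17.00 = 5.67×10⁻⁸ × 1.47×10^11 / 17.00 = 491 W/m².

q ≈ 491 W/m²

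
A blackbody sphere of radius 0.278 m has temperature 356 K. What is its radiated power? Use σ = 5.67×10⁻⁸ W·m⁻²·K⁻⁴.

A = 4πr² = 4π × (0.278)² = 0.971 m².
P = σAT⁴ = 5.67×10⁻⁸ × 0.971 × (356)⁴ = 5.67×10⁻⁸ × 0.971 × 1.61×10^10.
P = 884 W.

P ≈ 884 W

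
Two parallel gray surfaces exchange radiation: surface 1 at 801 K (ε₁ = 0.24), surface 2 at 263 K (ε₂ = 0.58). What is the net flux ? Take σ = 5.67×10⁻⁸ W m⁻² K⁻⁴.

q ≈ 4720 W/m²

For two large parallel gray plates, q = σ(T₁⁴ − T₂⁴) / (1/ε₁ + 1/ε₂ − 1).
1/ε₁ + 1/ε₂ − 1 = 1/0.24 + 1/0.58 − 1 = 4.891.
T₁⁴ − T₂⁴ = 4.12×10^11 − 4.78×10^9 = 4.07×10^11 K⁴.
q = 5.67×10⁻⁸ × 4.07×10^11 / 4.891 = 4720 W/m².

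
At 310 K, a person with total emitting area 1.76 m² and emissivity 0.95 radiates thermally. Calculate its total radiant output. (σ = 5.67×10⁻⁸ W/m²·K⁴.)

P = εσAT⁴ = 0.95 × 5.67×10⁻⁸ × 1.76 × (310)⁴ = 0.95 × 5.67×10⁻⁸ × 1.76 × 9.24×10^9.
P = 876 W.

P ≈ 876 W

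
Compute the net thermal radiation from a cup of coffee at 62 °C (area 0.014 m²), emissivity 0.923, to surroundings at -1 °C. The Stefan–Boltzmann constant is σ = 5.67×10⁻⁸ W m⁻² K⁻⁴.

Q ≈ 5.22 W

Convert: 62 °C = 335 K; -1 °C = 272 K.
Q = εσA(T⁴ − T_s⁴). T⁴ − T_s⁴ = (335)⁴ − (272)⁴ = 1.26×10^10 − 5.47×10^9 = 7.12×10^9 K⁴.
Q = 0.923 × 5.67×10⁻⁸ × 0.0140 × 7.12×10^9 = 5.22 W.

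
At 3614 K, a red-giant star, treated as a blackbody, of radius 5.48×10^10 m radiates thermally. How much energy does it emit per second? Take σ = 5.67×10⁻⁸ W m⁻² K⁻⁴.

P ≈ 3.65×10^29 W

A = 4πr² = 4π × (5.48×10^10)² = 3.77×10^22 m².
P = σAT⁴ = 5.67×10⁻⁸ × 3.77×10^22 × (3614)⁴ = 5.67×10⁻⁸ × 3.77×10^22 × 1.71×10^14.
P = 3.65×10^29 W.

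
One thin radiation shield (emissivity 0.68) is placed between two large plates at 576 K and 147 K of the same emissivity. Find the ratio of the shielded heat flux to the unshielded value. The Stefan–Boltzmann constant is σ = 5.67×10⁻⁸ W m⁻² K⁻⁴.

With N identical shields there are N+1 = 2 gaps in series, each with the same radiative resistance, so the flux falls to 1/(N+1) of its unshielded value.

ratio ≈ 0.500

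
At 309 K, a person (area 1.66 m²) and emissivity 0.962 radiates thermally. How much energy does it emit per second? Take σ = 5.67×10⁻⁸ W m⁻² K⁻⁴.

P = εσAT⁴ = 0.962 × 5.67×10⁻⁸ × 1.66 × (309)⁴ = 0.962 × 5.67×10⁻⁸ × 1.66 × 9.12×10^9.
P = 825 W.

P ≈ 825 W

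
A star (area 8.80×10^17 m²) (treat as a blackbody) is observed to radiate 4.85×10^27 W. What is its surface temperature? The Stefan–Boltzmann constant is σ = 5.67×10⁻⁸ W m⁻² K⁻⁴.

From P = σAT⁴, T = (P / σA)^(1/4) = (4.85×10^27 / (5.67×10⁻⁸ × 8.80×10^17))^(1/4).
T = (9.72×10^16)^(1/4) = 17700 K.

T ≈ 17700 K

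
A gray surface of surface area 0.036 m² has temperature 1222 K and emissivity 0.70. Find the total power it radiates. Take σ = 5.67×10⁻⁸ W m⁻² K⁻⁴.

P ≈ 3190 W

Stefan–Boltzmann: P = εσAT⁴ = 0.70 × 5.67×10⁻⁸ × 0.0360 × (1222)⁴ = 0.70 × 5.67×10⁻⁸ × 0.0360 × 2.23×10^12.
P = 3190 W.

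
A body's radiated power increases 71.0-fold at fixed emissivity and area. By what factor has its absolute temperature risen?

factor ≈ 2.90

P ∝ T⁴ ⇒ T ∝ P^(1/4), so T scales by (71.0)^(1/4) = 2.90.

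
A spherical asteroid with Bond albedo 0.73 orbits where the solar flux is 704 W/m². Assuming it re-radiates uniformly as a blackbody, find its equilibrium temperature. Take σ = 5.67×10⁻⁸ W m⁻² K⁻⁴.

Power absorbed = (1−a)S·πR²; power emitted = 4πR²σT⁴. Equating and cancelling πR²:
T = ((1−a)S / 4σ)^(1/4) = (190 / (4 × 5.67×10⁻⁸))^(1/4) = (8.38×10^8)^(1/4).
T = 170 K.

T ≈ 170 K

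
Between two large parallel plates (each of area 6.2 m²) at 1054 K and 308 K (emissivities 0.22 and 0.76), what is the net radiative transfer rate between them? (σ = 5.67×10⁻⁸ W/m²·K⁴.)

Q ≈ 88600 W

For two large parallel gray plates, q = σ(T₁⁴ − T₂⁴) / (1/ε₁ + 1/ε₂ − 1).
1/ε₁ + 1/ε₂ − 1 = 1/0.22 + 1/0.76 − 1 = 4.861.
T₁⁴ − T₂⁴ = 1.23×10^12 − 9.00×10^9 = 1.23×10^12 K⁴.
q = 5.67×10⁻⁸ × 1.23×10^12 / 4.861 = 14300 W/m².
Q = q·A = 14300 × 6.2 = 88600 W.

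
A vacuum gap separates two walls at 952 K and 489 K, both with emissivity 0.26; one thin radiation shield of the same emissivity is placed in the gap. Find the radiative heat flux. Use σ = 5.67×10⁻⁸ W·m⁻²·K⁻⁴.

Each of the 2 gaps contributes resistance (2/ε − 1) = 2/0.26 − 1 = 6.692; total = 13.38.
q = σ(T₁⁴ − T₂⁴) / 13.38 = 5.67×10⁻⁸ × 7.64×10^11 / 13.38 = 3240 W/m².

q ≈ 3240 W/m²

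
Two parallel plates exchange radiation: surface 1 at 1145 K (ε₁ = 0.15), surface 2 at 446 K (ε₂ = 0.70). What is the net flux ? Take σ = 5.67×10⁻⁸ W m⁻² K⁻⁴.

q ≈ 13400 W/m²

For two large parallel gray plates, q = σ(T₁⁴ − T₂⁴) / (1/ε₁ + 1/ε₂ − 1).
1/ε₁ + 1/ε₂ − 1 = 1/0.15 + 1/0.70 − 1 = 7.095.
T₁⁴ − T₂⁴ = 1.72×10^12 − 3.96×10^10 = 1.68×10^12 K⁴.
q = 5.67×10⁻⁸ × 1.68×10^12 / 7.095 = 13400 W/m².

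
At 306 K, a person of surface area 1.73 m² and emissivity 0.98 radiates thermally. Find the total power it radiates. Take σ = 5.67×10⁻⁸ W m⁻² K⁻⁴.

P ≈ 843 W

Stefan–Boltzmann: P = εσAT⁴ = 0.98 × 5.67×10⁻⁸ × 1.73 × (306)⁴ = 0.98 × 5.67×10⁻⁸ × 1.73 × 8.77×10^9.
P = 843 W.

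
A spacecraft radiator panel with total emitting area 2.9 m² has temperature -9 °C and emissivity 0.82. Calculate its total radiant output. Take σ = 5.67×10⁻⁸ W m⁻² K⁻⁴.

-9 °C = 264 K.
P = εσAT⁴ = 0.82 × 5.67×10⁻⁸ × 2.90 × (264)⁴ = 0.82 × 5.67×10⁻⁸ × 2.90 × 4.86×10^9.
P = 655 W.

P ≈ 655 W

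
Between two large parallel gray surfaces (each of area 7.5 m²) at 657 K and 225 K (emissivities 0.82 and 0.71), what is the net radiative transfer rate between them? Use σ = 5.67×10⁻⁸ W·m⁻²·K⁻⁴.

Q ≈ 48000 W

For two large parallel gray plates, q = σ(T₁⁴ − T₂⁴) / (1/ε₁ + 1/ε₂ − 1).
1/ε₁ + 1/ε₂ − 1 = 1/0.82 + 1/0.71 − 1 = 1.628.
T₁⁴ − T₂⁴ = 1.86×10^11 − 2.56×10^9 = 1.84×10^11 K⁴.
q = 5.67×10⁻⁸ × 1.84×10^11 / 1.628 = 6400 W/m².
Q = q·A = 6400 × 7.5 = 48000 W.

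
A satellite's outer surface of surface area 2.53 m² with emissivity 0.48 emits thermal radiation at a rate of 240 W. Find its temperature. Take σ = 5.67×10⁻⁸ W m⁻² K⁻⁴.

T ≈ 243 K

From P = εσAT⁴, T = (P / εσA)^(1/4) = (240 / (0.48 × 5.67×10⁻⁸ × 2.53))^(1/4).
T = (3.49×10^9)^(1/4) = 243 K.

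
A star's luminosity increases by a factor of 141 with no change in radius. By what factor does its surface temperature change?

factor ≈ 3.45

P ∝ T⁴ ⇒ T ∝ P^(1/4), so T scales by (141)^(1/4) = 3.45.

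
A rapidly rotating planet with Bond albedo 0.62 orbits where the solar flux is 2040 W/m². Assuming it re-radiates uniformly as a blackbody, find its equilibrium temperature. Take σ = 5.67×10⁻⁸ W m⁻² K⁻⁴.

Power absorbed = (1−a)S·πR²; power emitted = 4πR²σT⁴. Equating and cancelling πR²:
T = ((1−a)S / 4σ)^(1/4) = (775 / (4 × 5.67×10⁻⁸))^(1/4) = (3.42×10^9)^(1/4).
T = 242 K.

T ≈ 242 K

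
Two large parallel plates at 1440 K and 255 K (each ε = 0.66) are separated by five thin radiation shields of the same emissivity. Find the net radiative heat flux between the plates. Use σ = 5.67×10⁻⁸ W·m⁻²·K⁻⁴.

Each of the 6 gaps contributes resistance (2/ε − 1) = 2/0.66 − 1 = 2.030; total = 12.18.
q = σ(T₁⁴ − T₂⁴) / 12.18 = 5.67×10⁻⁸ × 4.30×10^12 / 12.18 = 20000 W/m².

q ≈ 20000 W/m²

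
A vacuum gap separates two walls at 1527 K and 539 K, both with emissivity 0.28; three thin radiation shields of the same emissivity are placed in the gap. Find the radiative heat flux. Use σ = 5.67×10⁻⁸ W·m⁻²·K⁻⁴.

q ≈ 12400 W/m²

Each of the 4 gaps contributes resistance (2/ε − 1) = 2/0.28 − 1 = 6.143; total = 24.57.
q = σ(T₁⁴ − T₂⁴) / 24.57 = 5.67×10⁻⁸ × 5.35×10^12 / 24.57 = 12400 W/m².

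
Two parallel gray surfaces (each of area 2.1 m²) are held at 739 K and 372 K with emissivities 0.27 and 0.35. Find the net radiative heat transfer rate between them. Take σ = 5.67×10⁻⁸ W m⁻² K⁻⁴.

For two large parallel gray plates, q = σ(T₁⁴ − T₂⁴) / (1/ε₁ + 1/ε₂ − 1).
1/ε₁ + 1/ε₂ − 1 = 1/0.27 + 1/0.35 − 1 = 5.561.
T₁⁴ − T₂⁴ = 2.98×10^11 − 1.92×10^10 = 2.79×10^11 K⁴.
q = 5.67×10⁻⁸ × 2.79×10^11 / 5.561 = 2850 W/m².
Q = q·A = 2850 × 2.1 = 5980 W.

Q ≈ 5980 W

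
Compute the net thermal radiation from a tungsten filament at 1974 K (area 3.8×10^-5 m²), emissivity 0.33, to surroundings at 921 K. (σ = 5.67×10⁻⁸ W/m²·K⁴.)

Q = εσA(T⁴ − T_s⁴). T⁴ − T_s⁴ = (1974)⁴ − (921)⁴ = 1.52×10^13 − 7.20×10^11 = 1.45×10^13 K⁴.
Q = 0.33 × 5.67×10⁻⁸ × 3.80×10^-5 × 1.45×10^13 = 10.3 W.

Q ≈ 10.3 W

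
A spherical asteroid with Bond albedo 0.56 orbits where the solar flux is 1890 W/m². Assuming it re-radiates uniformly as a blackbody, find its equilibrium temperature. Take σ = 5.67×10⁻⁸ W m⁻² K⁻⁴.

Power absorbed = (1−a)S·πR²; power emitted = 4πR²σT⁴. Equating and cancelling πR²:
T = ((1−a)S / 4σ)^(1/4) = (832 / (4 × 5.67×10⁻⁸))^(1/4) = (3.67×10^9)^(1/4).
T = 246 K.

T ≈ 246 K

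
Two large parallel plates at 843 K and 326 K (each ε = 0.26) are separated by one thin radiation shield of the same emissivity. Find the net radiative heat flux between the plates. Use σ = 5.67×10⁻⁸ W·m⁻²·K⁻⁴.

q ≈ 2090 W/m²

Each of the 2 gaps contributes resistance (2/ε − 1) = 2/0.26 − 1 = 6.692; total = 13.38.
q = σ(T₁⁴ − T₂⁴) / 13.38 = 5.67×10⁻⁸ × 4.94×10^11 / 13.38 = 2090 W/m².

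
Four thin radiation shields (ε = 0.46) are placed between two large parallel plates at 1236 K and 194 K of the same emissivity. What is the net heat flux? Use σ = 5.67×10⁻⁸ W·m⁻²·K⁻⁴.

Each of the 5 gaps contributes resistance (2/ε − 1) = 2/0.46 − 1 = 3.348; total = 16.74.
q = σ(T₁⁴ − T₂⁴) / 16.74 = 5.67×10⁻⁸ × 2.33×10^12 / 16.74 = 7900 W/m².

q ≈ 7900 W/m²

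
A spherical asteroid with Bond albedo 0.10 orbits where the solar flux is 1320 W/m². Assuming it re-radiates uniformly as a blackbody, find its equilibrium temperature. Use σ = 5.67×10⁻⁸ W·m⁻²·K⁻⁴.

T ≈ 269 K

Power absorbed = (1−a)S·πR²; power emitted = 4πR²σT⁴. Equating and cancelling πR²:
T = ((1−a)S / 4σ)^(1/4) = (1190 / (4 × 5.67×10⁻⁸))^(1/4) = (5.24×10^9)^(1/4).
T = 269 K.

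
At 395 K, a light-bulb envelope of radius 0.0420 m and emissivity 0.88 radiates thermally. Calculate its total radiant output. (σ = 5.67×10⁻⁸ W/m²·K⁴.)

A = 4πr² = 4π × (0.0420)² = 0.0222 m².
P = εσAT⁴ = 0.88 × 5.67×10⁻⁸ × 0.0222 × (395)⁴ = 0.88 × 5.67×10⁻⁸ × 0.0222 × 2.43×10^10.
P = 26.9 W.

P ≈ 26.9 W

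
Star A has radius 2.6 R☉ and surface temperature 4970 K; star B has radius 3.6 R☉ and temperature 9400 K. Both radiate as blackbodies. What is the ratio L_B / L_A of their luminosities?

L = 4πR²σT⁴ ∝ R²T⁴, so L_B/L_A = (3.6/2.6)² × (9400/4970)⁴ = 1.92 × 12.8 = 24.5.

L_B/L_A ≈ 24.5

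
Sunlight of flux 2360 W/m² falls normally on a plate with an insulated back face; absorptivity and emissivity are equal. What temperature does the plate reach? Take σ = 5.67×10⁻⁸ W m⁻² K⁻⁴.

T ≈ 452 K

Absorbed flux αS = emitted flux εσT⁴ (one radiating face); with α = ε, T = (S/σ)^(1/4).
T = (2360 / 5.67×10⁻⁸)^(1/4) = (4.16×10^10)^(1/4).
T = 452 K.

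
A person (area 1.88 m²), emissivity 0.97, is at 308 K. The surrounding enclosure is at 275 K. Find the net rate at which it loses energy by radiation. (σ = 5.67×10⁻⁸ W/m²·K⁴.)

Q ≈ 339 W

Q = εσA(T⁴ − T_s⁴). T⁴ − T_s⁴ = (308)⁴ − (275)⁴ = 9.00×10^9 − 5.72×10^9 = 3.28×10^9 K⁴.
Q = 0.97 × 5.67×10⁻⁸ × 1.88 × 3.28×10^9 = 339 W.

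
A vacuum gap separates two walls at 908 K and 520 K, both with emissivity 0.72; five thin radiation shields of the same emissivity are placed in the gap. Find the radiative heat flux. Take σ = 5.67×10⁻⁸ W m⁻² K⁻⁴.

Each of the 6 gaps contributes resistance (2/ε − 1) = 2/0.72 − 1 = 1.778; total = 10.67.
q = σ(T₁⁴ − T₂⁴) / 10.67 = 5.67×10⁻⁸ × 6.07×10^11 / 10.67 = 3220 W/m².

q ≈ 3220 W/m²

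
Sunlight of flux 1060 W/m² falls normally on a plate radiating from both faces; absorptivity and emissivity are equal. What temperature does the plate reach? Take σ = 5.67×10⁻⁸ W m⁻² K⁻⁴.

Absorbed flux αS = emitted flux 2εσT⁴ per unit area; with α = ε this gives T = (S/2σ)^(1/4).
T = (1060 / (2 × 5.67×10⁻⁸))^(1/4) = (9.35×10^9)^(1/4).
T = 311 K.

T ≈ 311 K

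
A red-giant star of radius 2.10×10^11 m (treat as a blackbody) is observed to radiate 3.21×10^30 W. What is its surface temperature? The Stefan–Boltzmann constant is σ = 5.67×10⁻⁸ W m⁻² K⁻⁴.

A = 4πr² = 4π × (2.10×10^11)² = 5.54×10^23 m².
From P = σAT⁴, T = (P / σA)^(1/4) = (3.21×10^30 / (5.67×10⁻⁸ × 5.54×10^23))^(1/4).
T = (1.02×10^14)^(1/4) = 3180 K.

T ≈ 3180 K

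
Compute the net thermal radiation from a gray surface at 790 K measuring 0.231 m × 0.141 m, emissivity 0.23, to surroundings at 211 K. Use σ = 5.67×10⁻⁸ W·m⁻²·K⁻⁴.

Q ≈ 165 W

A = 0.231 × 0.141 = 0.0326 m².
Q = εσA(T⁴ − T_s⁴). T⁴ − T_s⁴ = (790)⁴ − (211)⁴ = 3.90×10^11 − 1.98×10^9 = 3.88×10^11 K⁴.
Q = 0.23 × 5.67×10⁻⁸ × 0.0326 × 3.88×10^11 = 165 W.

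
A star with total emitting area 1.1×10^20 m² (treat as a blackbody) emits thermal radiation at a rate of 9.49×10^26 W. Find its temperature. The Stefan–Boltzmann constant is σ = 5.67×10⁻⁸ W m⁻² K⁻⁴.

T ≈ 3510 K

From P = σAT⁴, T = (P / σA)^(1/4) = (9.49×10^26 / (5.67×10⁻⁸ × 1.10×10^20))^(1/4).
T = (1.52×10^14)^(1/4) = 3510 K.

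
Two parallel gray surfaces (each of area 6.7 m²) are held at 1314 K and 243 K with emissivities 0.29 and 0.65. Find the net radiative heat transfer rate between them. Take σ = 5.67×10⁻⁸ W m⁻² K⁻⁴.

For two large parallel gray plates, q = σ(T₁⁴ − T₂⁴) / (1/ε₁ + 1/ε₂ − 1).
1/ε₁ + 1/ε₂ − 1 = 1/0.29 + 1/0.65 − 1 = 3.987.
T₁⁴ − T₂⁴ = 2.98×10^12 − 3.49×10^9 = 2.98×10^12 K⁴.
q = 5.67×10⁻⁸ × 2.98×10^12 / 3.987 = 42300 W/m².
Q = q·A = 42300 × 6.7 = 2.84×10^5 W.

Q ≈ 2.84×10^5 W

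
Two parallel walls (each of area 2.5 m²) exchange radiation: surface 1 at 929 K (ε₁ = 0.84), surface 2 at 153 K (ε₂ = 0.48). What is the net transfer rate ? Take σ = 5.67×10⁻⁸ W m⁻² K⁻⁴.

Q ≈ 46400 W

For two large parallel gray plates, q = σ(T₁⁴ − T₂⁴) / (1/ε₁ + 1/ε₂ − 1).
1/ε₁ + 1/ε₂ − 1 = 1/0.84 + 1/0.48 − 1 = 2.274.
T₁⁴ − T₂⁴ = 7.45×10^11 − 5.48×10^8 = 7.44×10^11 K⁴.
q = 5.67×10⁻⁸ × 7.44×10^11 / 2.274 = 18600 W/m².
Q = q·A = 18600 × 2.5 = 46400 W.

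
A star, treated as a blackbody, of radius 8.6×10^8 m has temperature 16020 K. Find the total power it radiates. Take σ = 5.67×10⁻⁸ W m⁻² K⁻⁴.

P ≈ 3.47×10^28 W

A = 4πr² = 4π × (8.6×10^8)² = 9.29×10^18 m².
P = σAT⁴ = 5.67×10⁻⁸ × 9.29×10^18 × (16020)⁴ = 5.67×10⁻⁸ × 9.29×10^18 × 6.59×10^16.
P = 3.47×10^28 W.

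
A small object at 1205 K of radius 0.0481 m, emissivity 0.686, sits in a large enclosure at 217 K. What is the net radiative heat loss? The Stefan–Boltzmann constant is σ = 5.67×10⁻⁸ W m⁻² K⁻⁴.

A = 4πr² = 4π × (0.0481)² = 0.0291 m².
Q = εσA(T⁴ − T_s⁴). T⁴ − T_s⁴ = (1205)⁴ − (217)⁴ = 2.11×10^12 − 2.22×10^9 = 2.11×10^12 K⁴.
Q = 0.686 × 5.67×10⁻⁸ × 0.0291 × 2.11×10^12 = 2380 W.

Q ≈ 2380 W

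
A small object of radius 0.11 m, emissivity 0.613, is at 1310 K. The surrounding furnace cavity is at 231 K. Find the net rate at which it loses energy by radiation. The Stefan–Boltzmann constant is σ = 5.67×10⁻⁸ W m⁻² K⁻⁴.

Q ≈ 15500 W

A = 4πr² = 4π × (0.11)² = 0.152 m².
Q = εσA(T⁴ − T_s⁴). T⁴ − T_s⁴ = (1310)⁴ − (231)⁴ = 2.94×10^12 − 2.85×10^9 = 2.94×10^12 K⁴.
Q = 0.613 × 5.67×10⁻⁸ × 0.152 × 2.94×10^12 = 15500 W.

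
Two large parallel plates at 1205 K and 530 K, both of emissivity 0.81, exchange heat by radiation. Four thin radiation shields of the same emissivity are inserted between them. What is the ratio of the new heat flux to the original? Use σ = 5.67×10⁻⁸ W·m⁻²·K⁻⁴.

With N identical shields there are N+1 = 5 gaps in series, each with the same radiative resistance, so the flux falls to 1/(N+1) of its unshielded value.

ratio ≈ 0.200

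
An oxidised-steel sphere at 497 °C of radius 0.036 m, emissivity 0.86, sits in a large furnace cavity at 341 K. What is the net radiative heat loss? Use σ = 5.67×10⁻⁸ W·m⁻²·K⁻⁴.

Q ≈ 268 W

A = 4πr² = 4π × (0.036)² = 0.0163 m².
Convert: 497 °C = 770 K.
Q = εσA(T⁴ − T_s⁴). T⁴ − T_s⁴ = (770)⁴ − (341)⁴ = 3.52×10^11 − 1.35×10^10 = 3.38×10^11 K⁴.
Q = 0.86 × 5.67×10⁻⁸ × 0.0163 × 3.38×10^11 = 268 W.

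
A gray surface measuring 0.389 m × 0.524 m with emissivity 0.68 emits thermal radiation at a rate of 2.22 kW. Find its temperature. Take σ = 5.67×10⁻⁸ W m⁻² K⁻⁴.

A = 0.389 × 0.524 = 0.204 m².
From P = εσAT⁴, T = (P / εσA)^(1/4) = (2220 / (0.68 × 5.67×10⁻⁸ × 0.204))^(1/4).
T = (2.82×10^11)^(1/4) = 729 K.

T ≈ 729 K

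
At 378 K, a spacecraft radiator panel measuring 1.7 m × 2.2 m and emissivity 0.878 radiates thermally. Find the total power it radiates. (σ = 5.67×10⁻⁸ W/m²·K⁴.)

A = 1.7 × 2.2 = 3.74 m².
Stefan–Boltzmann: P = εσAT⁴ = 0.878 × 5.67×10⁻⁸ × 3.74 × (378)⁴ = 0.878 × 5.67×10⁻⁸ × 3.74 × 2.04×10^10.
P = 3800 W.

P ≈ 3800 W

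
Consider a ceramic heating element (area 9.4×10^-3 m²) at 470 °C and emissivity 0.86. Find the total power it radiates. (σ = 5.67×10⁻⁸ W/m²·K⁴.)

470 °C = 743 K.
P = εσAT⁴ = 0.86 × 5.67×10⁻⁸ × 9.40×10^-3 × (743)⁴ = 0.86 × 5.67×10⁻⁸ × 9.40×10^-3 × 3.05×10^11.
P = 140 W.

P ≈ 140 W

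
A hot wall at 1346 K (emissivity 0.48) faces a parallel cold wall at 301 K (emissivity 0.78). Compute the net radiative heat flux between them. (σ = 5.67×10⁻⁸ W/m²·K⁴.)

For two large parallel gray plates, q = σ(T₁⁴ − T₂⁴) / (1/ε₁ + 1/ε₂ − 1).
1/ε₁ + 1/ε₂ − 1 = 1/0.48 + 1/0.78 − 1 = 2.365.
T₁⁴ − T₂⁴ = 3.28×10^12 − 8.21×10^9 = 3.27×10^12 K⁴.
q = 5.67×10⁻⁸ × 3.27×10^12 / 2.365 = 78500 W/m².

q ≈ 78500 W/m²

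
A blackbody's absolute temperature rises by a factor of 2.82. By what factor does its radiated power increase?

factor ≈ 63.2

P ∝ T⁴, so the power scales as (2.82)⁴ = 63.2.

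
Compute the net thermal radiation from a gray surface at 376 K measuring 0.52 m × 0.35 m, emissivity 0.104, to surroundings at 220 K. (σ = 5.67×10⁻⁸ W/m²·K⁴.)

A = 0.52 × 0.35 = 0.182 m².
Q = εσA(T⁴ − T_s⁴). T⁴ − T_s⁴ = (376)⁴ − (220)⁴ = 2.00×10^10 − 2.34×10^9 = 1.76×10^10 K⁴.
Q = 0.104 × 5.67×10⁻⁸ × 0.182 × 1.76×10^10 = 18.9 W.

Q ≈ 18.9 W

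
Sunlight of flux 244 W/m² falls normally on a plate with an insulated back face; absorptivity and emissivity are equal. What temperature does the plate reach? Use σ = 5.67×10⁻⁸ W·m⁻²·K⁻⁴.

T ≈ 256 K

Absorbed flux αS = emitted flux εσT⁴ (one radiating face); with α = ε, T = (S/σ)^(1/4).
T = (244 / 5.67×10⁻⁸)^(1/4) = (4.30×10^9)^(1/4).
T = 256 K.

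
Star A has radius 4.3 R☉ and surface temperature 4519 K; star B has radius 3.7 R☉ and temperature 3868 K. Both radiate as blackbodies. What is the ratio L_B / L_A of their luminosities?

L_B/L_A ≈ 0.397

L = 4πR²σT⁴ ∝ R²T⁴, so L_B/L_A = (3.7/4.3)² × (3868/4519)⁴ = 0.740 × 0.537 = 0.397.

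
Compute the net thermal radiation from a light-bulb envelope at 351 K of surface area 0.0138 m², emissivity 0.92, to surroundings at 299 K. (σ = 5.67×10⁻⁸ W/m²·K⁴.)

Q = εσA(T⁴ − T_s⁴). T⁴ − T_s⁴ = (351)⁴ − (299)⁴ = 1.52×10^10 − 7.99×10^9 = 7.19×10^9 K⁴.
Q = 0.92 × 5.67×10⁻⁸ × 0.0138 × 7.19×10^9 = 5.17 W.

Q ≈ 5.17 W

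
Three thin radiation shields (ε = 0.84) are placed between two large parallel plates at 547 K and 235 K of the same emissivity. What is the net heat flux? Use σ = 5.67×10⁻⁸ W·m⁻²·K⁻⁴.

q ≈ 888 W/m²

Each of the 4 gaps contributes resistance (2/ε − 1) = 2/0.84 − 1 = 1.381; total = 5.524.
q = σ(T₁⁴ − T₂⁴) / 5.524 = 5.67×10⁻⁸ × 8.65×10^10 / 5.524 = 888 W/m².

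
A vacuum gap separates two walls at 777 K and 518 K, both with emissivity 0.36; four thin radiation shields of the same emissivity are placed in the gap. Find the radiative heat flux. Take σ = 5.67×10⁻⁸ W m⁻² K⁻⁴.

Each of the 5 gaps contributes resistance (2/ε − 1) = 2/0.36 − 1 = 4.556; total = 22.78.
q = σ(T₁⁴ − T₂⁴) / 22.78 = 5.67×10⁻⁸ × 2.92×10^11 / 22.78 = 728 W/m².

q ≈ 728 W/m²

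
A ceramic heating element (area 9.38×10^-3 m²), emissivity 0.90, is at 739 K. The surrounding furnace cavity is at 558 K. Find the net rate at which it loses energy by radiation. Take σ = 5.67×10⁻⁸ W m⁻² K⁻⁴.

Q = εσA(T⁴ − T_s⁴). T⁴ − T_s⁴ = (739)⁴ − (558)⁴ = 2.98×10^11 − 9.69×10^10 = 2.01×10^11 K⁴.
Q = 0.90 × 5.67×10⁻⁸ × 9.38×10^-3 × 2.01×10^11 = 96.4 W.

Q ≈ 96.4 W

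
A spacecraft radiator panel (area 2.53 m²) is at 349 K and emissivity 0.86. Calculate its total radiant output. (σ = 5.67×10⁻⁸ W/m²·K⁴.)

P ≈ 1830 W

Stefan–Boltzmann: P = εσAT⁴ = 0.86 × 5.67×10⁻⁸ × 2.53 × (349)⁴ = 0.86 × 5.67×10⁻⁸ × 2.53 × 1.48×10^10.
P = 1830 W.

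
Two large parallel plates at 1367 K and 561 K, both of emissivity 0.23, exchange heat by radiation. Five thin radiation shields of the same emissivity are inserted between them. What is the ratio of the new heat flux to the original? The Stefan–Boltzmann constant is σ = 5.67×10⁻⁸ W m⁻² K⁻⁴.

ratio ≈ 0.167

With N identical shields there are N+1 = 6 gaps in series, each with the same radiative resistance, so the flux falls to 1/(N+1) of its unshielded value.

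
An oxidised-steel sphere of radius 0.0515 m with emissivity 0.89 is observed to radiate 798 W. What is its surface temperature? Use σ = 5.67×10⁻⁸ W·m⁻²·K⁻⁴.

A = 4πr² = 4π × (0.0515)² = 0.0333 m².
From P = εσAT⁴, T = (P / εσA)^(1/4) = (798 / (0.89 × 5.67×10⁻⁸ × 0.0333))^(1/4).
T = (4.74×10^11)^(1/4) = 830 K.

T ≈ 830 K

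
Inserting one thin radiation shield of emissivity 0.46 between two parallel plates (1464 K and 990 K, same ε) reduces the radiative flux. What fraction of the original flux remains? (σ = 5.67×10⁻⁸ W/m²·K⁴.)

With N identical shields there are N+1 = 2 gaps in series, each with the same radiative resistance, so the flux falls to 1/(N+1) of its unshielded value.

ratio ≈ 0.500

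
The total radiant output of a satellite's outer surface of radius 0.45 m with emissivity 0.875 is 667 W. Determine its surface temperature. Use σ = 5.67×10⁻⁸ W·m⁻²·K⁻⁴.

A = 4πr² = 4π × (0.45)² = 2.54 m².
From P = εσAT⁴, T = (P / εσA)^(1/4) = (667 / (0.875 × 5.67×10⁻⁸ × 2.54))^(1/4).
T = (5.28×10^9)^(1/4) = 270 K.

T ≈ 270 K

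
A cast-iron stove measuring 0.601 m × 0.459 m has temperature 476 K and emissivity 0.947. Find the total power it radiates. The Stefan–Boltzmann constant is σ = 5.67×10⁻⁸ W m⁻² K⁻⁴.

P ≈ 760 W

A = 0.601 × 0.459 = 0.276 m².
Stefan–Boltzmann: P = εσAT⁴ = 0.947 × 5.67×10⁻⁸ × 0.276 × (476)⁴ = 0.947 × 5.67×10⁻⁸ × 0.276 × 5.13×10^10.
P = 760 W.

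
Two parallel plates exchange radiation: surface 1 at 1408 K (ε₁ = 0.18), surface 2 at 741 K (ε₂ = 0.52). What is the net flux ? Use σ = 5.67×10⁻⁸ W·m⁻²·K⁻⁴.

q ≈ 31800 W/m²

For two large parallel gray plates, q = σ(T₁⁴ − T₂⁴) / (1/ε₁ + 1/ε₂ − 1).
1/ε₁ + 1/ε₂ − 1 = 1/0.18 + 1/0.52 − 1 = 6.479.
T₁⁴ − T₂⁴ = 3.93×10^12 − 3.01×10^11 = 3.63×10^12 K⁴.
q = 5.67×10⁻⁸ × 3.63×10^12 / 6.479 = 31800 W/m².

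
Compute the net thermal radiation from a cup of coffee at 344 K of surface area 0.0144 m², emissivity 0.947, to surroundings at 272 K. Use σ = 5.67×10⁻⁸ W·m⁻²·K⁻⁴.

Q ≈ 6.60 W

Q = εσA(T⁴ − T_s⁴). T⁴ − T_s⁴ = (344)⁴ − (272)⁴ = 1.40×10^10 − 5.47×10^9 = 8.53×10^9 K⁴.
Q = 0.947 × 5.67×10⁻⁸ × 0.0144 × 8.53×10^9 = 6.60 W.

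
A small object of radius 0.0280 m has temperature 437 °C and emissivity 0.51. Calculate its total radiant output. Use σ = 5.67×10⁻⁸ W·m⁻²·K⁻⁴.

P ≈ 72.4 W

A = 4πr² = 4π × (0.0280)² = 9.85×10^-3 m².
437 °C = 710 K.
Stefan–Boltzmann: P = εσAT⁴ = 0.51 × 5.67×10⁻⁸ × 9.85×10^-3 × (710)⁴ = 0.51 × 5.67×10⁻⁸ × 9.85×10^-3 × 2.54×10^11.
P = 72.4 W.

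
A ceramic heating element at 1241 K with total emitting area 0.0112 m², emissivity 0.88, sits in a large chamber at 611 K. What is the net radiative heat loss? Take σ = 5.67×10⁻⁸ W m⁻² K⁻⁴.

Q = εσA(T⁴ − T_s⁴). T⁴ − T_s⁴ = (1241)⁴ − (611)⁴ = 2.37×10^12 − 1.39×10^11 = 2.23×10^12 K⁴.
Q = 0.88 × 5.67×10⁻⁸ × 0.0112 × 2.23×10^12 = 1250 W.

Q ≈ 1250 W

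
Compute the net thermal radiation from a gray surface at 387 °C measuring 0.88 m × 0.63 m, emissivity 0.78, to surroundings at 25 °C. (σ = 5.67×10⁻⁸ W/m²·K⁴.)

A = 0.88 × 0.63 = 0.554 m².
Convert: 387 °C = 660 K; 25 °C = 298 K.
Q = εσA(T⁴ − T_s⁴). T⁴ − T_s⁴ = (660)⁴ − (298)⁴ = 1.90×10^11 − 7.89×10^9 = 1.82×10^11 K⁴.
Q = 0.78 × 5.67×10⁻⁸ × 0.554 × 1.82×10^11 = 4460 W.

Q ≈ 4460 W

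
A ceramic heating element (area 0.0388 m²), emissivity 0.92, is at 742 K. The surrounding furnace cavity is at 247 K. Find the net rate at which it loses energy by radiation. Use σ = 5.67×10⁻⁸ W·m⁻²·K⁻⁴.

Q ≈ 606 W

Q = εσA(T⁴ − T_s⁴). T⁴ − T_s⁴ = (742)⁴ − (247)⁴ = 3.03×10^11 − 3.72×10^9 = 2.99×10^11 K⁴.
Q = 0.92 × 5.67×10⁻⁸ × 0.0388 × 2.99×10^11 = 606 W.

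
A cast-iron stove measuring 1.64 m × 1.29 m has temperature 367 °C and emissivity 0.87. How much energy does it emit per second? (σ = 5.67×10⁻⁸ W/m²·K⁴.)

A = 1.64 × 1.29 = 2.12 m².
367 °C = 640 K.
Stefan–Boltzmann: P = εσAT⁴ = 0.87 × 5.67×10⁻⁸ × 2.12 × (640)⁴ = 0.87 × 5.67×10⁻⁸ × 2.12 × 1.68×10^11.
P = 17500 W.

P ≈ 17500 W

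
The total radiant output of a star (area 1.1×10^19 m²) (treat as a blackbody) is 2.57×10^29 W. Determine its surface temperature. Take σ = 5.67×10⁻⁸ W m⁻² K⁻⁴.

T ≈ 25300 K

From P = σAT⁴, T = (P / σA)^(1/4) = (2.57×10^29 / (5.67×10⁻⁸ × 1.10×10^19))^(1/4).
T = (4.12×10^17)^(1/4) = 25300 K.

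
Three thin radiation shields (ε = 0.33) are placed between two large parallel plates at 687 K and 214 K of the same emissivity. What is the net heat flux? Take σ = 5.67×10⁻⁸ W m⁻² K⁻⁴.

Each of the 4 gaps contributes resistance (2/ε − 1) = 2/0.33 − 1 = 5.061; total = 20.24.
q = σ(T₁⁴ − T₂⁴) / 20.24 = 5.67×10⁻⁸ × 2.21×10^11 / 20.24 = 618 W/m².

q ≈ 618 W/m²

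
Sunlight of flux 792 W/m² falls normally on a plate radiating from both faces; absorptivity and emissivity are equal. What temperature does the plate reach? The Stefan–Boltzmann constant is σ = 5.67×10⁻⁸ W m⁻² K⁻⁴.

T ≈ 289 K

Absorbed flux αS = emitted flux 2εσT⁴ per unit area; with α = ε this gives T = (S/2σ)^(1/4).
T = (792 / (2 × 5.67×10⁻⁸))^(1/4) = (6.98×10^9)^(1/4).
T = 289 K.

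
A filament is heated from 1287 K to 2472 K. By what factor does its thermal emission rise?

ratio ≈ 13.6

P ∝ T⁴, so the ratio is (2472/1287)⁴ = (1.921)⁴ = 13.6.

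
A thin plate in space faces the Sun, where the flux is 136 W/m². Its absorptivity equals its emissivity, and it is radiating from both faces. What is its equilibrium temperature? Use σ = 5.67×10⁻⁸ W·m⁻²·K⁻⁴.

T ≈ 186 K

Absorbed flux αS = emitted flux 2εσT⁴ per unit area; with α = ε this gives T = (S/2σ)^(1/4).
T = (136 / (2 × 5.67×10⁻⁸))^(1/4) = (1.20×10^9)^(1/4).
T = 186 K.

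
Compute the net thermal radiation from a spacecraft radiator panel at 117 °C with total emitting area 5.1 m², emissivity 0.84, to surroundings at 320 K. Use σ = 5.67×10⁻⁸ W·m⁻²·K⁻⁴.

Convert: 117 °C = 390 K.
Q = εσA(T⁴ − T_s⁴). T⁴ − T_s⁴ = (390)⁴ − (320)⁴ = 2.31×10^10 − 1.05×10^10 = 1.26×10^10 K⁴.
Q = 0.84 × 5.67×10⁻⁸ × 5.10 × 1.26×10^10 = 3070 W.

Q ≈ 3070 W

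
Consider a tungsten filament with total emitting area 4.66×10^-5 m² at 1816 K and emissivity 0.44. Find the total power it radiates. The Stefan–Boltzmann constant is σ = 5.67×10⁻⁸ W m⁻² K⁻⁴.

P ≈ 12.6 W

P = εσAT⁴ = 0.44 × 5.67×10⁻⁸ × 4.66×10^-5 × (1816)⁴ = 0.44 × 5.67×10⁻⁸ × 4.66×10^-5 × 1.09×10^13.
P = 12.6 W.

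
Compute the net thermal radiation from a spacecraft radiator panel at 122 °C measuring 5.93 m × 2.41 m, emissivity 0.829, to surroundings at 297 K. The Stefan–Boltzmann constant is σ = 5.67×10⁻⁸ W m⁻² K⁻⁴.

Q ≈ 11100 W

A = 5.93 × 2.41 = 14.3 m².
Convert: 122 °C = 395 K.
Q = εσA(T⁴ − T_s⁴). T⁴ − T_s⁴ = (395)⁴ − (297)⁴ = 2.43×10^10 − 7.78×10^9 = 1.66×10^10 K⁴.
Q = 0.829 × 5.67×10⁻⁸ × 14.3 × 1.66×10^10 = 11100 W.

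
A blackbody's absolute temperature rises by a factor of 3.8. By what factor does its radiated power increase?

factor ≈ 209

P ∝ T⁴, so the power scales as (3.8)⁴ = 209.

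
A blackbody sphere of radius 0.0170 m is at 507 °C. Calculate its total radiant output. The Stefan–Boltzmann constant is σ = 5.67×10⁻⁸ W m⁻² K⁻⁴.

A = 4πr² = 4π × (0.0170)² = 3.63×10^-3 m².
507 °C = 780 K.
P = σAT⁴ = 5.67×10⁻⁸ × 3.63×10^-3 × (780)⁴ = 5.67×10⁻⁸ × 3.63×10^-3 × 3.70×10^11.
P = 76.2 W.

P ≈ 76.2 W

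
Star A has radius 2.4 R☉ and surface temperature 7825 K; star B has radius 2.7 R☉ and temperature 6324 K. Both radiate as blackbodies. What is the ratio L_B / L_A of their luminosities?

L = 4πR²σT⁴ ∝ R²T⁴, so L_B/L_A = (2.7/2.4)² × (6324/7825)⁴ = 1.27 × 0.427 = 0.540.

L_B/L_A ≈ 0.540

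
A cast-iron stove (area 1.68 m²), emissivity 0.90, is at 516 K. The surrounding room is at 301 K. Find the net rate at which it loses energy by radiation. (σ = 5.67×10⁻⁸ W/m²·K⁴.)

Q ≈ 5370 W

Q = εσA(T⁴ − T_s⁴). T⁴ − T_s⁴ = (516)⁴ − (301)⁴ = 7.09×10^10 − 8.21×10^9 = 6.27×10^10 K⁴.
Q = 0.90 × 5.67×10⁻⁸ × 1.68 × 6.27×10^10 = 5370 W.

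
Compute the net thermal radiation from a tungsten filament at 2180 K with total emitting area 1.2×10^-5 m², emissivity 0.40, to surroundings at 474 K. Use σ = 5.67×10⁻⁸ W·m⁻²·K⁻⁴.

Q = εσA(T⁴ − T_s⁴). T⁴ − T_s⁴ = (2180)⁴ − (474)⁴ = 2.26×10^13 − 5.05×10^10 = 2.25×10^13 K⁴.
Q = 0.40 × 5.67×10⁻⁸ × 1.20×10^-5 × 2.25×10^13 = 6.13 W.

Q ≈ 6.13 W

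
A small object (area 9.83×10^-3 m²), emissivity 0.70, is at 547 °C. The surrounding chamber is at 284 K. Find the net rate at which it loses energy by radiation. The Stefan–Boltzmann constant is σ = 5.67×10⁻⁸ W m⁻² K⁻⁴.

Convert: 547 °C = 820 K.
Q = εσA(T⁴ − T_s⁴). T⁴ − T_s⁴ = (820)⁴ − (284)⁴ = 4.52×10^11 − 6.51×10^9 = 4.46×10^11 K⁴.
Q = 0.70 × 5.67×10⁻⁸ × 9.83×10^-3 × 4.46×10^11 = 174 W.

Q ≈ 174 W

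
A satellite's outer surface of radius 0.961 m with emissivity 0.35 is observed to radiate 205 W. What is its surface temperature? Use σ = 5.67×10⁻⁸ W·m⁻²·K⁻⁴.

A = 4πr² = 4π × (0.961)² = 11.6 m².
From P = εσAT⁴, T = (P / εσA)^(1/4) = (205 / (0.35 × 5.67×10⁻⁸ × 11.6))^(1/4).
T = (8.90×10^8)^(1/4) = 173 K.

T ≈ 173 K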